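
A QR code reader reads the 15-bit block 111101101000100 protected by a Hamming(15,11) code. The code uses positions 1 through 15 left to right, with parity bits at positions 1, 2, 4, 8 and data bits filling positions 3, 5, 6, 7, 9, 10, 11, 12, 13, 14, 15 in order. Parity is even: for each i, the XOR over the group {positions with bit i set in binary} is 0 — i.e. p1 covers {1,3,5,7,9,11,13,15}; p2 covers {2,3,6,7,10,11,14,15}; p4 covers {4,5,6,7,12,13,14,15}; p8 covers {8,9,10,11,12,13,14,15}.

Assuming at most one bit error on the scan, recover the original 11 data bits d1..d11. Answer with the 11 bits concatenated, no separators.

s1 (pos 1,3,5,7,9,11,13,15): 1⊕1⊕0⊕1⊕1⊕0⊕1⊕0 = 1
s2 (pos 2,3,6,7,10,11,14,15): 1⊕1⊕1⊕1⊕0⊕0⊕0⊕0 = 0
s4 (pos 4,5,6,7,12,13,14,15): 1⊕0⊕1⊕1⊕0⊕1⊕0⊕0 = 0
s8 (pos 8,9,10,11,12,13,14,15): 0⊕1⊕0⊕0⊕0⊕1⊕0⊕0 = 0
Syndrome s8…s1 = 0001 → error at position 1.
Flip position 1: 111101101000100 → 011101101000100
Read data bits from positions 3,5,6,7,9,10,11,12,13,14,15: 10111000100

10111000100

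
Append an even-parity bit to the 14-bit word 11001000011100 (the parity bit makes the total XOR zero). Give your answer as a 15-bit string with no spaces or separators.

XOR of the 14 data bits: 1⊕1⊕0⊕0⊕1⊕0⊕0⊕0⊕0⊕1⊕1⊕1⊕0⊕0 = 0
Parity bit = 0 (so all 15 bits XOR to 0).

110010000111000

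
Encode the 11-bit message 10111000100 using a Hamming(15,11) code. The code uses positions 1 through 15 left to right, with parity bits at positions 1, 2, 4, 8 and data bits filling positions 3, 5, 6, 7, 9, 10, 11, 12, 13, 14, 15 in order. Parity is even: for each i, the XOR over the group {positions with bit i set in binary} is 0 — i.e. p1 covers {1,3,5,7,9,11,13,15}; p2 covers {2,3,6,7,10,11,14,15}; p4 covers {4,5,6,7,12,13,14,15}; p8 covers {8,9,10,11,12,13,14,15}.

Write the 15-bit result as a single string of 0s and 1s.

Place data at non-parity positions: p1 p2 1 p4 0 1 1 p8 1 0 0 0 1 0 0
p1 (pos 1,3,5,7,9,11,13,15): XOR of data positions = 1⊕0⊕1⊕1⊕0⊕1⊕0 = 0
p2 (pos 2,3,6,7,10,11,14,15): XOR of data positions = 1⊕1⊕1⊕0⊕0⊕0⊕0 = 1
p4 (pos 4,5,6,7,12,13,14,15): XOR of data positions = 0⊕1⊕1⊕0⊕1⊕0⊕0 = 1
p8 (pos 8,9,10,11,12,13,14,15): XOR of data positions = 1⊕0⊕0⊕0⊕1⊕0⊕0 = 0
Codeword: 011101101000100

011101101000100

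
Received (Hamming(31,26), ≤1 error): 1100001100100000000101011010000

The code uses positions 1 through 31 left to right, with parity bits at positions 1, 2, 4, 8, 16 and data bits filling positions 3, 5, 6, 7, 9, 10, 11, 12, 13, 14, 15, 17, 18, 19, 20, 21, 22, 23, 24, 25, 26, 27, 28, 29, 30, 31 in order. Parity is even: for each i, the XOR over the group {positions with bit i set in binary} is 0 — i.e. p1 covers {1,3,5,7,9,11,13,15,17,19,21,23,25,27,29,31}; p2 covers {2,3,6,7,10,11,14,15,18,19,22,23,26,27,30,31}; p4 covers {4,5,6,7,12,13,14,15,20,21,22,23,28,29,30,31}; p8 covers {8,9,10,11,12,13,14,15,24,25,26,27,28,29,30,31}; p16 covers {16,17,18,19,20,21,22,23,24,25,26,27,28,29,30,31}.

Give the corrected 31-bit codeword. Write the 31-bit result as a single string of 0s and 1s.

1100001100100000000101011010001

s1 (pos 1,3,5,7,9,11,13,15,17,19,21,23,25,27,29,31): 1⊕0⊕0⊕1⊕0⊕1⊕0⊕0⊕0⊕0⊕0⊕0⊕1⊕1⊕0⊕0 = 1
s2 (pos 2,3,6,7,10,11,14,15,18,19,22,23,26,27,30,31): 1⊕0⊕0⊕1⊕0⊕1⊕0⊕0⊕0⊕0⊕1⊕0⊕0⊕1⊕0⊕0 = 1
s4 (pos 4,5,6,7,12,13,14,15,20,21,22,23,28,29,30,31): 0⊕0⊕0⊕1⊕0⊕0⊕0⊕0⊕1⊕0⊕1⊕0⊕0⊕0⊕0⊕0 = 1
s8 (pos 8,9,10,11,12,13,14,15,24,25,26,27,28,29,30,31): 1⊕0⊕0⊕1⊕0⊕0⊕0⊕0⊕1⊕1⊕0⊕1⊕0⊕0⊕0⊕0 = 1
s16 (pos 16,17,18,19,20,21,22,23,24,25,26,27,28,29,30,31): 0⊕0⊕0⊕0⊕1⊕0⊕1⊕0⊕1⊕1⊕0⊕1⊕0⊕0⊕0⊕0 = 1
Syndrome s16…s1 = 11111 → error at position 31.
Flip position 31: 1100001100100000000101011010000 → 1100001100100000000101011010001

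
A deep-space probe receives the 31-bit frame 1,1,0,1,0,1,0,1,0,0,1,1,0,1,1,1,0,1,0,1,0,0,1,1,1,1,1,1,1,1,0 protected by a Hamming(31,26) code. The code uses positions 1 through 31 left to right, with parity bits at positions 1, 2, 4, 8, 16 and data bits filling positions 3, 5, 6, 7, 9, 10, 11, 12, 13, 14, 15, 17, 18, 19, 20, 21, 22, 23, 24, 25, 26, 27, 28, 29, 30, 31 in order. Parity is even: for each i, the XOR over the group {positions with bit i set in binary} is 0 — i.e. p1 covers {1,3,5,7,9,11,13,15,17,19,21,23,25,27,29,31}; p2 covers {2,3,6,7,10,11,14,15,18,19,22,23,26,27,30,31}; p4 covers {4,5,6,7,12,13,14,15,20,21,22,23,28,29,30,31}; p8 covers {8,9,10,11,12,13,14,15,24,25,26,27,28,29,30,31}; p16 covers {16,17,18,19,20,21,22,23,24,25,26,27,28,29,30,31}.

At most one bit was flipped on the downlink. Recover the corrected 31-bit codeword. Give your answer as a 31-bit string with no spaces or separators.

s1 (pos 1,3,5,7,9,11,13,15,17,19,21,23,25,27,29,31): 1⊕0⊕0⊕0⊕0⊕1⊕0⊕1⊕0⊕0⊕0⊕1⊕1⊕1⊕1⊕0 = 1
s2 (pos 2,3,6,7,10,11,14,15,18,19,22,23,26,27,30,31): 1⊕0⊕1⊕0⊕0⊕1⊕1⊕1⊕1⊕0⊕0⊕1⊕1⊕1⊕1⊕0 = 0
s4 (pos 4,5,6,7,12,13,14,15,20,21,22,23,28,29,30,31): 1⊕0⊕1⊕0⊕1⊕0⊕1⊕1⊕1⊕0⊕0⊕1⊕1⊕1⊕1⊕0 = 0
s8 (pos 8,9,10,11,12,13,14,15,24,25,26,27,28,29,30,31): 1⊕0⊕0⊕1⊕1⊕0⊕1⊕1⊕1⊕1⊕1⊕1⊕1⊕1⊕1⊕0 = 0
s16 (pos 16,17,18,19,20,21,22,23,24,25,26,27,28,29,30,31): 1⊕0⊕1⊕0⊕1⊕0⊕0⊕1⊕1⊕1⊕1⊕1⊕1⊕1⊕1⊕0 = 1
Syndrome s16…s1 = 10001 → error at position 17.
Flip position 17: 1101010100110111010100111111110 → 1101010100110111110100111111110

1101010100110111110100111111110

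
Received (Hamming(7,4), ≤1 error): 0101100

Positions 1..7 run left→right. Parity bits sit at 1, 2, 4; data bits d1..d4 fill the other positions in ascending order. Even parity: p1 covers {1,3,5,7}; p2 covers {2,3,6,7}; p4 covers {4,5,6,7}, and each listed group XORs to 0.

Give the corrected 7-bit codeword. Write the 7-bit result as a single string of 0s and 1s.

0111100

s1 (pos 1,3,5,7): 0⊕0⊕1⊕0 = 1
s2 (pos 2,3,6,7): 1⊕0⊕0⊕0 = 1
s4 (pos 4,5,6,7): 1⊕1⊕0⊕0 = 0
Syndrome s4…s1 = 011 → error at position 3.
Flip position 3: 0101100 → 0111100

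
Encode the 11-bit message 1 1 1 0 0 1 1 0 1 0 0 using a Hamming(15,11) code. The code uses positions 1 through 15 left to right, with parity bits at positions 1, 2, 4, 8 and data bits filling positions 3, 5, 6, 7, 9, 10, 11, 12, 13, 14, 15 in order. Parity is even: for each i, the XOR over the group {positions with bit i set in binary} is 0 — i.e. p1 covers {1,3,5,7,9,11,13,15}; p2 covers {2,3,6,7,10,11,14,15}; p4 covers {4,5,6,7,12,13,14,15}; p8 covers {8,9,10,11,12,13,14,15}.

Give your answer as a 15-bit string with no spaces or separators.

Place data at non-parity positions: p1 p2 1 p4 1 1 0 p8 0 1 1 0 1 0 0
p1 (pos 1,3,5,7,9,11,13,15): XOR of data positions = 1⊕1⊕0⊕0⊕1⊕1⊕0 = 0
p2 (pos 2,3,6,7,10,11,14,15): XOR of data positions = 1⊕1⊕0⊕1⊕1⊕0⊕0 = 0
p4 (pos 4,5,6,7,12,13,14,15): XOR of data positions = 1⊕1⊕0⊕0⊕1⊕0⊕0 = 1
p8 (pos 8,9,10,11,12,13,14,15): XOR of data positions = 0⊕1⊕1⊕0⊕1⊕0⊕0 = 1
Codeword: 001111010110100

001111010110100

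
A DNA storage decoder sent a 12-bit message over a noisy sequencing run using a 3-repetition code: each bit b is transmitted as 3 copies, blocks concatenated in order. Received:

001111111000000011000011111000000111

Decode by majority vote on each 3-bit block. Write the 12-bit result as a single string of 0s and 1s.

Block 1 (001): 1 one → 0
Block 2 (111): 3 ones → 1
Block 3 (111): 3 ones → 1
Block 4 (000): 0 ones → 0
Block 5 (000): 0 ones → 0
Block 6 (011): 2 ones → 1
Block 7 (000): 0 ones → 0
Block 8 (011): 2 ones → 1
Block 9 (111): 3 ones → 1
Block 10 (000): 0 ones → 0
Block 11 (000): 0 ones → 0
Block 12 (111): 3 ones → 1

011001011001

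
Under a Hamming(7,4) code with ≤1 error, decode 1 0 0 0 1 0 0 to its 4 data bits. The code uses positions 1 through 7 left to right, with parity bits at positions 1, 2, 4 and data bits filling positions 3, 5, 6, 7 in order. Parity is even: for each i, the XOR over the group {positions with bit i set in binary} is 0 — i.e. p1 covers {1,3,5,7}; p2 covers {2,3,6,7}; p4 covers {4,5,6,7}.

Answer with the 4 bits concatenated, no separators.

0100

s1 (pos 1,3,5,7): 1⊕0⊕1⊕0 = 0
s2 (pos 2,3,6,7): 0⊕0⊕0⊕0 = 0
s4 (pos 4,5,6,7): 0⊕1⊕0⊕0 = 1
Syndrome s4…s1 = 100 → error at position 4.
Flip position 4: 1000100 → 1001100
Read data bits from positions 3,5,6,7: 0100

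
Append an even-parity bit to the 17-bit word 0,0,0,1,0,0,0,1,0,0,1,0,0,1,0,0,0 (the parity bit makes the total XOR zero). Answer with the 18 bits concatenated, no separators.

XOR of the 17 data bits: 0⊕0⊕0⊕1⊕0⊕0⊕0⊕1⊕0⊕0⊕1⊕0⊕0⊕1⊕0⊕0⊕0 = 0
Parity bit = 0 (so all 18 bits XOR to 0).

000100010010010000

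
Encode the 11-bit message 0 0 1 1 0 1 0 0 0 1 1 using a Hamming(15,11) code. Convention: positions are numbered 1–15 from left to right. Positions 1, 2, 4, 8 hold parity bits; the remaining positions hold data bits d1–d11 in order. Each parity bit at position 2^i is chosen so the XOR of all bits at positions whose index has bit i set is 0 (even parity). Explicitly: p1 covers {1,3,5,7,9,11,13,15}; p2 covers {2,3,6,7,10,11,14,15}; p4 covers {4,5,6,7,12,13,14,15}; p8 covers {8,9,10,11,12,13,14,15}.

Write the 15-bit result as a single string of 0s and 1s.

010001110100011

Place data at non-parity positions: p1 p2 0 p4 0 1 1 p8 0 1 0 0 0 1 1
p1 (pos 1,3,5,7,9,11,13,15): XOR of data positions = 0⊕0⊕1⊕0⊕0⊕0⊕1 = 0
p2 (pos 2,3,6,7,10,11,14,15): XOR of data positions = 0⊕1⊕1⊕1⊕0⊕1⊕1 = 1
p4 (pos 4,5,6,7,12,13,14,15): XOR of data positions = 0⊕1⊕1⊕0⊕0⊕1⊕1 = 0
p8 (pos 8,9,10,11,12,13,14,15): XOR of data positions = 0⊕1⊕0⊕0⊕0⊕1⊕1 = 1
Codeword: 010001110100011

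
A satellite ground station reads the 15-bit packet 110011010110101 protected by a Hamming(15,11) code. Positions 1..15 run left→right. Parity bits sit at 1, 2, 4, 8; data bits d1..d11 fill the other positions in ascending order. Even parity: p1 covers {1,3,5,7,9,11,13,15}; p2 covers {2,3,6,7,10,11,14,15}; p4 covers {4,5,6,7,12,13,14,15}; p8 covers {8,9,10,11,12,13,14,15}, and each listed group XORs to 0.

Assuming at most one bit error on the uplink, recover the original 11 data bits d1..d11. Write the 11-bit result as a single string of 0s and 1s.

s1 (pos 1,3,5,7,9,11,13,15): 1⊕0⊕1⊕0⊕0⊕1⊕1⊕1 = 1
s2 (pos 2,3,6,7,10,11,14,15): 1⊕0⊕1⊕0⊕1⊕1⊕0⊕1 = 1
s4 (pos 4,5,6,7,12,13,14,15): 0⊕1⊕1⊕0⊕0⊕1⊕0⊕1 = 0
s8 (pos 8,9,10,11,12,13,14,15): 1⊕0⊕1⊕1⊕0⊕1⊕0⊕1 = 1
Syndrome s8…s1 = 1011 → error at position 11.
Flip position 11: 110011010110101 → 110011010100101
Read data bits from positions 3,5,6,7,9,10,11,12,13,14,15: 01100100101

01100100101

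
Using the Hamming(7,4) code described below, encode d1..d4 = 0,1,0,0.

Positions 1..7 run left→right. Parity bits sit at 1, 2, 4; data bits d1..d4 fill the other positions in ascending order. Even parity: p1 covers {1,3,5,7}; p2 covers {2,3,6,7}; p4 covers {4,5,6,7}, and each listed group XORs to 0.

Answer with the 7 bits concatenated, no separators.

Place data at non-parity positions: p1 p2 0 p4 1 0 0
p1 (pos 1,3,5,7): XOR of data positions = 0⊕1⊕0 = 1
p2 (pos 2,3,6,7): XOR of data positions = 0⊕0⊕0 = 0
p4 (pos 4,5,6,7): XOR of data positions = 1⊕0⊕0 = 1
Codeword: 1001100

1001100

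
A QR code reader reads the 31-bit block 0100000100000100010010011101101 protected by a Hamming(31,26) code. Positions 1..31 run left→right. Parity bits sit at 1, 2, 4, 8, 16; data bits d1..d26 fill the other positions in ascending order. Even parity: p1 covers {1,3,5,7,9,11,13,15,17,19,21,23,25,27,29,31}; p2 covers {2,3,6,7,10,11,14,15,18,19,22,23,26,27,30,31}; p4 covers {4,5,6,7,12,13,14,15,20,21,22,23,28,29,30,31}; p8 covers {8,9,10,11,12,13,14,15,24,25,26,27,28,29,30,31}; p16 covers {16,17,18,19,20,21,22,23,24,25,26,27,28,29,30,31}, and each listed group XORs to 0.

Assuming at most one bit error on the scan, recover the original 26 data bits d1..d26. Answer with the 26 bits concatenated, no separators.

00100000010010010011101101

s1 (pos 1,3,5,7,9,11,13,15,17,19,21,23,25,27,29,31): 0⊕0⊕0⊕0⊕0⊕0⊕0⊕0⊕0⊕0⊕1⊕0⊕1⊕0⊕1⊕1 = 0
s2 (pos 2,3,6,7,10,11,14,15,18,19,22,23,26,27,30,31): 1⊕0⊕0⊕0⊕0⊕0⊕1⊕0⊕1⊕0⊕0⊕0⊕1⊕0⊕0⊕1 = 1
s4 (pos 4,5,6,7,12,13,14,15,20,21,22,23,28,29,30,31): 0⊕0⊕0⊕0⊕0⊕0⊕1⊕0⊕0⊕1⊕0⊕0⊕1⊕1⊕0⊕1 = 1
s8 (pos 8,9,10,11,12,13,14,15,24,25,26,27,28,29,30,31): 1⊕0⊕0⊕0⊕0⊕0⊕1⊕0⊕1⊕1⊕1⊕0⊕1⊕1⊕0⊕1 = 0
s16 (pos 16,17,18,19,20,21,22,23,24,25,26,27,28,29,30,31): 0⊕0⊕1⊕0⊕0⊕1⊕0⊕0⊕1⊕1⊕1⊕0⊕1⊕1⊕0⊕1 = 0
Syndrome s16…s1 = 00110 → error at position 6.
Flip position 6: 0100000100000100010010011101101 → 0100010100000100010010011101101
Read data bits from positions 3,5,6,7,9,10,11,12,13,14,15,17,18,19,20,21,22,23,24,25,26,27,28,29,30,31: 00100000010010010011101101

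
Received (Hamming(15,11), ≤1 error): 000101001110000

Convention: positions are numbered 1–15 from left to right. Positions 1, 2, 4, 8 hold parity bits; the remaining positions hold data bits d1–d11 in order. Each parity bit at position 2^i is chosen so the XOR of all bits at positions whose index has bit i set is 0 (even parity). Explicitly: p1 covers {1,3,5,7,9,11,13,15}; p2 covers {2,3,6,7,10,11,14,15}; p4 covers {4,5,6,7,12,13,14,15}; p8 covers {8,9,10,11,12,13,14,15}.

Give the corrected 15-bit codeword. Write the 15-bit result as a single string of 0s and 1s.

000101001010000

s1 (pos 1,3,5,7,9,11,13,15): 0⊕0⊕0⊕0⊕1⊕1⊕0⊕0 = 0
s2 (pos 2,3,6,7,10,11,14,15): 0⊕0⊕1⊕0⊕1⊕1⊕0⊕0 = 1
s4 (pos 4,5,6,7,12,13,14,15): 1⊕0⊕1⊕0⊕0⊕0⊕0⊕0 = 0
s8 (pos 8,9,10,11,12,13,14,15): 0⊕1⊕1⊕1⊕0⊕0⊕0⊕0 = 1
Syndrome s8…s1 = 1010 → error at position 10.
Flip position 10: 000101001110000 → 000101001010000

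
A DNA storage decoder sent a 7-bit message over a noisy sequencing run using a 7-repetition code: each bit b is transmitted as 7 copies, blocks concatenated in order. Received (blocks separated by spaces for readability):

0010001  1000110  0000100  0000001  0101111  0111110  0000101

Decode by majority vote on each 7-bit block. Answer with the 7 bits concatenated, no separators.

0000110

Block 1 (0010001): 2 ones → 0
Block 2 (1000110): 3 ones → 0
Block 3 (0000100): 1 one → 0
Block 4 (0000001): 1 one → 0
Block 5 (0101111): 5 ones → 1
Block 6 (0111110): 5 ones → 1
Block 7 (0000101): 2 ones → 0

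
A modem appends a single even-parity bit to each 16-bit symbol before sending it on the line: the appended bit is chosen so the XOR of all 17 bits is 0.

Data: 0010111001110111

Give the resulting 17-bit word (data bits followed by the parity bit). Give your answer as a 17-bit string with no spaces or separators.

XOR of the 16 data bits: 0⊕0⊕1⊕0⊕1⊕1⊕1⊕0⊕0⊕1⊕1⊕1⊕0⊕1⊕1⊕1 = 0
Parity bit = 0 (so all 17 bits XOR to 0).

00101110011101110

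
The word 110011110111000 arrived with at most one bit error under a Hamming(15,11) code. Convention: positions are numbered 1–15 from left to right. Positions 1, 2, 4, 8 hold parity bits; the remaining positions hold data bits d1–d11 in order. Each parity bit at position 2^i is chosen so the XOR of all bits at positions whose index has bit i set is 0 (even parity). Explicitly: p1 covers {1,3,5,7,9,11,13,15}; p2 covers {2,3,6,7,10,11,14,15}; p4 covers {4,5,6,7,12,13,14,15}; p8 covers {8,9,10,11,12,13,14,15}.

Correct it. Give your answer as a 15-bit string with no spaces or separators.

s1 (pos 1,3,5,7,9,11,13,15): 1⊕0⊕1⊕1⊕0⊕1⊕0⊕0 = 0
s2 (pos 2,3,6,7,10,11,14,15): 1⊕0⊕1⊕1⊕1⊕1⊕0⊕0 = 1
s4 (pos 4,5,6,7,12,13,14,15): 0⊕1⊕1⊕1⊕1⊕0⊕0⊕0 = 0
s8 (pos 8,9,10,11,12,13,14,15): 1⊕0⊕1⊕1⊕1⊕0⊕0⊕0 = 0
Syndrome s8…s1 = 0010 → error at position 2.
Flip position 2: 110011110111000 → 100011110111000

100011110111000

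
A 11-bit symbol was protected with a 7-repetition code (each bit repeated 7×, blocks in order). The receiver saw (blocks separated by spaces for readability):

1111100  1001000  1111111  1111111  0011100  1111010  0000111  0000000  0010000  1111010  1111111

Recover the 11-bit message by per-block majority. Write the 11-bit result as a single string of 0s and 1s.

10110100011

Block 1 (1111100): 5 ones → 1
Block 2 (1001000): 2 ones → 0
Block 3 (1111111): 7 ones → 1
Block 4 (1111111): 7 ones → 1
Block 5 (0011100): 3 ones → 0
Block 6 (1111010): 5 ones → 1
Block 7 (0000111): 3 ones → 0
Block 8 (0000000): 0 ones → 0
Block 9 (0010000): 1 one → 0
Block 10 (1111010): 5 ones → 1
Block 11 (1111111): 7 ones → 1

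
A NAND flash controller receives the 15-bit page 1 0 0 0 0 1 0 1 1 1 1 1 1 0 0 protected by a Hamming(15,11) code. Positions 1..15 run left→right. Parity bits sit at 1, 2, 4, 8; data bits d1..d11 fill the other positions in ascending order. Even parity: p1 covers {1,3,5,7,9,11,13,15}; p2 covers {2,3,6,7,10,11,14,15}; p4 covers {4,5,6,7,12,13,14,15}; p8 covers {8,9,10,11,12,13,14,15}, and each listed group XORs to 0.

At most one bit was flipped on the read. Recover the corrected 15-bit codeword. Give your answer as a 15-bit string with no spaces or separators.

100000011111100

s1 (pos 1,3,5,7,9,11,13,15): 1⊕0⊕0⊕0⊕1⊕1⊕1⊕0 = 0
s2 (pos 2,3,6,7,10,11,14,15): 0⊕0⊕1⊕0⊕1⊕1⊕0⊕0 = 1
s4 (pos 4,5,6,7,12,13,14,15): 0⊕0⊕1⊕0⊕1⊕1⊕0⊕0 = 1
s8 (pos 8,9,10,11,12,13,14,15): 1⊕1⊕1⊕1⊕1⊕1⊕0⊕0 = 0
Syndrome s8…s1 = 0110 → error at position 6.
Flip position 6: 100001011111100 → 100000011111100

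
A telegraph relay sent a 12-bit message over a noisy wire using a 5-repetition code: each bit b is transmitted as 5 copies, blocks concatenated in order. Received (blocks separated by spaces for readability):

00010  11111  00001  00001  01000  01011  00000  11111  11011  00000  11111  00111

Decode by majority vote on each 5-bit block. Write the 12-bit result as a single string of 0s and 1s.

010001011011

Block 1 (00010): 1 one → 0
Block 2 (11111): 5 ones → 1
Block 3 (00001): 1 one → 0
Block 4 (00001): 1 one → 0
Block 5 (01000): 1 one → 0
Block 6 (01011): 3 ones → 1
Block 7 (00000): 0 ones → 0
Block 8 (11111): 5 ones → 1
Block 9 (11011): 4 ones → 1
Block 10 (00000): 0 ones → 0
Block 11 (11111): 5 ones → 1
Block 12 (00111): 3 ones → 1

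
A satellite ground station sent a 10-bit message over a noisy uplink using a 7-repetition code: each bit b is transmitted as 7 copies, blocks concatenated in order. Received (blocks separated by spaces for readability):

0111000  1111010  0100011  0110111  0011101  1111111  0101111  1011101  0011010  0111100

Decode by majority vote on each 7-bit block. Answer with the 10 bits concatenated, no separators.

Block 1 (0111000): 3 ones → 0
Block 2 (1111010): 5 ones → 1
Block 3 (0100011): 3 ones → 0
Block 4 (0110111): 5 ones → 1
Block 5 (0011101): 4 ones → 1
Block 6 (1111111): 7 ones → 1
Block 7 (0101111): 5 ones → 1
Block 8 (1011101): 5 ones → 1
Block 9 (0011010): 3 ones → 0
Block 10 (0111100): 4 ones → 1

0101111101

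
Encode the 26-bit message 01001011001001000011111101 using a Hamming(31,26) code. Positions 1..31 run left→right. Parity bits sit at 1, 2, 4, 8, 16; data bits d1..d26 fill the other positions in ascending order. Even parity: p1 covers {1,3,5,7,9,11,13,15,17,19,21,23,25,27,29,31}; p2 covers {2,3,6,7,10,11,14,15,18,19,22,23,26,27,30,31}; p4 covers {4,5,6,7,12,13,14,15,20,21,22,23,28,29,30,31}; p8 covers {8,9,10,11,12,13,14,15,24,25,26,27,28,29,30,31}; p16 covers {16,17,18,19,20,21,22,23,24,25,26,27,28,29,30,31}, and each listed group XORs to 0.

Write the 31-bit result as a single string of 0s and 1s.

1000100110110010001000011111101

Place data at non-parity positions: p1 p2 0 p4 1 0 0 p8 1 0 1 1 0 0 1 p16 0 0 1 0 0 0 0 1 1 1 1 1 1 0 1
p1 (pos 1,3,5,7,9,11,13,15,17,19,21,23,25,27,29,31): XOR of data positions = 0⊕1⊕0⊕1⊕1⊕0⊕1⊕0⊕1⊕0⊕0⊕1⊕1⊕1⊕1 = 1
p2 (pos 2,3,6,7,10,11,14,15,18,19,22,23,26,27,30,31): XOR of data positions = 0⊕0⊕0⊕0⊕1⊕0⊕1⊕0⊕1⊕0⊕0⊕1⊕1⊕0⊕1 = 0
p4 (pos 4,5,6,7,12,13,14,15,20,21,22,23,28,29,30,31): XOR of data positions = 1⊕0⊕0⊕1⊕0⊕0⊕1⊕0⊕0⊕0⊕0⊕1⊕1⊕0⊕1 = 0
p8 (pos 8,9,10,11,12,13,14,15,24,25,26,27,28,29,30,31): XOR of data positions = 1⊕0⊕1⊕1⊕0⊕0⊕1⊕1⊕1⊕1⊕1⊕1⊕1⊕0⊕1 = 1
p16 (pos 16,17,18,19,20,21,22,23,24,25,26,27,28,29,30,31): XOR of data positions = 0⊕0⊕1⊕0⊕0⊕0⊕0⊕1⊕1⊕1⊕1⊕1⊕1⊕0⊕1 = 0
Codeword: 1000100110110010001000011111101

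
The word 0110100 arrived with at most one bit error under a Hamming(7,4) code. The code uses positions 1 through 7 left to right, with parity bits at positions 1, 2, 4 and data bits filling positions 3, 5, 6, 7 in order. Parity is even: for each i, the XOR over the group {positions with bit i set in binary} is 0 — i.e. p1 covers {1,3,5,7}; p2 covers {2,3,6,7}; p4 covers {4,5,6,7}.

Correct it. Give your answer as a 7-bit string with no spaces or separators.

s1 (pos 1,3,5,7): 0⊕1⊕1⊕0 = 0
s2 (pos 2,3,6,7): 1⊕1⊕0⊕0 = 0
s4 (pos 4,5,6,7): 0⊕1⊕0⊕0 = 1
Syndrome s4…s1 = 100 → error at position 4.
Flip position 4: 0110100 → 0111100

0111100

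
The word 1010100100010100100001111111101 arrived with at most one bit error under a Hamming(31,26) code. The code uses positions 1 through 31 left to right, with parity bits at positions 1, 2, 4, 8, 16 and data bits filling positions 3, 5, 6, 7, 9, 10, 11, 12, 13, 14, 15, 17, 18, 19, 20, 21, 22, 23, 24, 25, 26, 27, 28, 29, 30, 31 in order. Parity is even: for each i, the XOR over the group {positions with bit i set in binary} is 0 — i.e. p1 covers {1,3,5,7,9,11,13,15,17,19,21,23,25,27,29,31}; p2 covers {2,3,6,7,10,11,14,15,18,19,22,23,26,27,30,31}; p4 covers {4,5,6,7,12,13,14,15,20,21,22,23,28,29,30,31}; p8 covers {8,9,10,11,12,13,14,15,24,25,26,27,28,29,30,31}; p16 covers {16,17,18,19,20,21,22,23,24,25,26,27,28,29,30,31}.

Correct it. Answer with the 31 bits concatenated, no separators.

s1 (pos 1,3,5,7,9,11,13,15,17,19,21,23,25,27,29,31): 1⊕1⊕1⊕0⊕0⊕0⊕0⊕0⊕1⊕0⊕0⊕1⊕1⊕1⊕1⊕1 = 1
s2 (pos 2,3,6,7,10,11,14,15,18,19,22,23,26,27,30,31): 0⊕1⊕0⊕0⊕0⊕0⊕1⊕0⊕0⊕0⊕1⊕1⊕1⊕1⊕0⊕1 = 1
s4 (pos 4,5,6,7,12,13,14,15,20,21,22,23,28,29,30,31): 0⊕1⊕0⊕0⊕1⊕0⊕1⊕0⊕0⊕0⊕1⊕1⊕1⊕1⊕0⊕1 = 0
s8 (pos 8,9,10,11,12,13,14,15,24,25,26,27,28,29,30,31): 1⊕0⊕0⊕0⊕1⊕0⊕1⊕0⊕1⊕1⊕1⊕1⊕1⊕1⊕0⊕1 = 0
s16 (pos 16,17,18,19,20,21,22,23,24,25,26,27,28,29,30,31): 0⊕1⊕0⊕0⊕0⊕0⊕1⊕1⊕1⊕1⊕1⊕1⊕1⊕1⊕0⊕1 = 0
Syndrome s16…s1 = 00011 → error at position 3.
Flip position 3: 1010100100010100100001111111101 → 1000100100010100100001111111101

1000100100010100100001111111101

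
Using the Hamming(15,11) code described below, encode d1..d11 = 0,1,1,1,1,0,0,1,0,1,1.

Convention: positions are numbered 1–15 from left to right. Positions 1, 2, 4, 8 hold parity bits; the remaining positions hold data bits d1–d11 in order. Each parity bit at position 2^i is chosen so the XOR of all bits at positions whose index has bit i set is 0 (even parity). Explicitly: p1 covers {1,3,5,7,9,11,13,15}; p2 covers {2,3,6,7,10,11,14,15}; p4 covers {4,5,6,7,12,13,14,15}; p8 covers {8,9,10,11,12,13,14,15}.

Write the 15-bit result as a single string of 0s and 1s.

Place data at non-parity positions: p1 p2 0 p4 1 1 1 p8 1 0 0 1 0 1 1
p1 (pos 1,3,5,7,9,11,13,15): XOR of data positions = 0⊕1⊕1⊕1⊕0⊕0⊕1 = 0
p2 (pos 2,3,6,7,10,11,14,15): XOR of data positions = 0⊕1⊕1⊕0⊕0⊕1⊕1 = 0
p4 (pos 4,5,6,7,12,13,14,15): XOR of data positions = 1⊕1⊕1⊕1⊕0⊕1⊕1 = 0
p8 (pos 8,9,10,11,12,13,14,15): XOR of data positions = 1⊕0⊕0⊕1⊕0⊕1⊕1 = 0
Codeword: 000011101001011

000011101001011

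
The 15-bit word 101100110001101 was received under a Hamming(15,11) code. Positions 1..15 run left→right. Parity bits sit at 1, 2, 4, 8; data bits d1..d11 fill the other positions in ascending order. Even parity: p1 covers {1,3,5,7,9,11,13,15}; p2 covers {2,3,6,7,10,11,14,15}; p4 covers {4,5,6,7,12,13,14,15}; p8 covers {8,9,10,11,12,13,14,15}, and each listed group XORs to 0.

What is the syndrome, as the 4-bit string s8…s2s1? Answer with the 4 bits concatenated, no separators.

s1 (pos 1,3,5,7,9,11,13,15): 1⊕1⊕0⊕1⊕0⊕0⊕1⊕1 = 1
s2 (pos 2,3,6,7,10,11,14,15): 0⊕1⊕0⊕1⊕0⊕0⊕0⊕1 = 1
s4 (pos 4,5,6,7,12,13,14,15): 1⊕0⊕0⊕1⊕1⊕1⊕0⊕1 = 1
s8 (pos 8,9,10,11,12,13,14,15): 1⊕0⊕0⊕0⊕1⊕1⊕0⊕1 = 0
Syndrome s8…s1 = 0111 → error at position 7.

0111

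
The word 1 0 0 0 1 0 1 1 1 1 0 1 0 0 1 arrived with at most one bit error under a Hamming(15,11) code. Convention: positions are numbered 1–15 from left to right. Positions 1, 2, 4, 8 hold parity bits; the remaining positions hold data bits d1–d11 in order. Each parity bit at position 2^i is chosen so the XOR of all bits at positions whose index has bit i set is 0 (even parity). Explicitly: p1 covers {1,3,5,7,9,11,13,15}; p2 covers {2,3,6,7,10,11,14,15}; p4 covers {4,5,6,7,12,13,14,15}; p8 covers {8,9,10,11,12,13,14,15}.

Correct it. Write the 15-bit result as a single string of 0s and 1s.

s1 (pos 1,3,5,7,9,11,13,15): 1⊕0⊕1⊕1⊕1⊕0⊕0⊕1 = 1
s2 (pos 2,3,6,7,10,11,14,15): 0⊕0⊕0⊕1⊕1⊕0⊕0⊕1 = 1
s4 (pos 4,5,6,7,12,13,14,15): 0⊕1⊕0⊕1⊕1⊕0⊕0⊕1 = 0
s8 (pos 8,9,10,11,12,13,14,15): 1⊕1⊕1⊕0⊕1⊕0⊕0⊕1 = 1
Syndrome s8…s1 = 1011 → error at position 11.
Flip position 11: 100010111101001 → 100010111111001

100010111111001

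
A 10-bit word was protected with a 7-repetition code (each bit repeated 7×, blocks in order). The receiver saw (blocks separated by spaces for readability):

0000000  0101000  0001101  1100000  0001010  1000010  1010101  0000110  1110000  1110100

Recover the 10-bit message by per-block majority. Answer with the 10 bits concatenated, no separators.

0000001001

Block 1 (0000000): 0 ones → 0
Block 2 (0101000): 2 ones → 0
Block 3 (0001101): 3 ones → 0
Block 4 (1100000): 2 ones → 0
Block 5 (0001010): 2 ones → 0
Block 6 (1000010): 2 ones → 0
Block 7 (1010101): 4 ones → 1
Block 8 (0000110): 2 ones → 0
Block 9 (1110000): 3 ones → 0
Block 10 (1110100): 4 ones → 1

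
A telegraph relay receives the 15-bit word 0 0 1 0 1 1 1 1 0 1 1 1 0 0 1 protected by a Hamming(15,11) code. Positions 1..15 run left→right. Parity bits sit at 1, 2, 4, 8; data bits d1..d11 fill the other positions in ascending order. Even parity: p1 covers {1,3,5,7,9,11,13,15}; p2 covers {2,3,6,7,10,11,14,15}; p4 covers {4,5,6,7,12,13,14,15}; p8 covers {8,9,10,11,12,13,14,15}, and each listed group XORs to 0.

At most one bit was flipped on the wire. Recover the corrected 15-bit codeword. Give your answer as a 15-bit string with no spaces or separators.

s1 (pos 1,3,5,7,9,11,13,15): 0⊕1⊕1⊕1⊕0⊕1⊕0⊕1 = 1
s2 (pos 2,3,6,7,10,11,14,15): 0⊕1⊕1⊕1⊕1⊕1⊕0⊕1 = 0
s4 (pos 4,5,6,7,12,13,14,15): 0⊕1⊕1⊕1⊕1⊕0⊕0⊕1 = 1
s8 (pos 8,9,10,11,12,13,14,15): 1⊕0⊕1⊕1⊕1⊕0⊕0⊕1 = 1
Syndrome s8…s1 = 1101 → error at position 13.
Flip position 13: 001011110111001 → 001011110111101

001011110111101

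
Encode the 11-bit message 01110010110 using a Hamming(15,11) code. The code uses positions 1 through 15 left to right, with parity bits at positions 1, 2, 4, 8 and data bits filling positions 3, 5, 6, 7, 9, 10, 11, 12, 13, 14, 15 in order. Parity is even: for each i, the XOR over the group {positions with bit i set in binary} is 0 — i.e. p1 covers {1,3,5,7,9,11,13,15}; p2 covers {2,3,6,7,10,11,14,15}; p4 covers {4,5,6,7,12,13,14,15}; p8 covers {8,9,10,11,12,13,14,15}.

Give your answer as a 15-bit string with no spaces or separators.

Place data at non-parity positions: p1 p2 0 p4 1 1 1 p8 0 0 1 0 1 1 0
p1 (pos 1,3,5,7,9,11,13,15): XOR of data positions = 0⊕1⊕1⊕0⊕1⊕1⊕0 = 0
p2 (pos 2,3,6,7,10,11,14,15): XOR of data positions = 0⊕1⊕1⊕0⊕1⊕1⊕0 = 0
p4 (pos 4,5,6,7,12,13,14,15): XOR of data positions = 1⊕1⊕1⊕0⊕1⊕1⊕0 = 1
p8 (pos 8,9,10,11,12,13,14,15): XOR of data positions = 0⊕0⊕1⊕0⊕1⊕1⊕0 = 1
Codeword: 000111110010110

000111110010110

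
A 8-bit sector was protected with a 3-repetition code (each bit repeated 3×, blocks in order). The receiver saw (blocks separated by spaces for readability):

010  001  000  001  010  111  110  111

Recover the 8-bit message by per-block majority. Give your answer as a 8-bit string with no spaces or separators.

Block 1 (010): 1 one → 0
Block 2 (001): 1 one → 0
Block 3 (000): 0 ones → 0
Block 4 (001): 1 one → 0
Block 5 (010): 1 one → 0
Block 6 (111): 3 ones → 1
Block 7 (110): 2 ones → 1
Block 8 (111): 3 ones → 1

00000111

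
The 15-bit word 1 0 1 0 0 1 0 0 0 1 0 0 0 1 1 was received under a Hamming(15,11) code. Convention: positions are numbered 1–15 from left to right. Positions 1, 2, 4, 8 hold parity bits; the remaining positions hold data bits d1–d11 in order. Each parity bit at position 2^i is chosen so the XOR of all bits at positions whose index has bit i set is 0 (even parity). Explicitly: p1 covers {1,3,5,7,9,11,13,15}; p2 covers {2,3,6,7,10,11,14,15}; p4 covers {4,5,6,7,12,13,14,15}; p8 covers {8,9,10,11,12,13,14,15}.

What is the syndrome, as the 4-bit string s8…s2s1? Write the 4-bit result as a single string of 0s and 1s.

1111

s1 (pos 1,3,5,7,9,11,13,15): 1⊕1⊕0⊕0⊕0⊕0⊕0⊕1 = 1
s2 (pos 2,3,6,7,10,11,14,15): 0⊕1⊕1⊕0⊕1⊕0⊕1⊕1 = 1
s4 (pos 4,5,6,7,12,13,14,15): 0⊕0⊕1⊕0⊕0⊕0⊕1⊕1 = 1
s8 (pos 8,9,10,11,12,13,14,15): 0⊕0⊕1⊕0⊕0⊕0⊕1⊕1 = 1
Syndrome s8…s1 = 1111 → error at position 15.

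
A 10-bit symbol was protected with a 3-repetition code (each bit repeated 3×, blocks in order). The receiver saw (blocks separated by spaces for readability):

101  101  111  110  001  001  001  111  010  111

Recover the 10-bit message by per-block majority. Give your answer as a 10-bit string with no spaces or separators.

1111000101

Block 1 (101): 2 ones → 1
Block 2 (101): 2 ones → 1
Block 3 (111): 3 ones → 1
Block 4 (110): 2 ones → 1
Block 5 (001): 1 one → 0
Block 6 (001): 1 one → 0
Block 7 (001): 1 one → 0
Block 8 (111): 3 ones → 1
Block 9 (010): 1 one → 0
Block 10 (111): 3 ones → 1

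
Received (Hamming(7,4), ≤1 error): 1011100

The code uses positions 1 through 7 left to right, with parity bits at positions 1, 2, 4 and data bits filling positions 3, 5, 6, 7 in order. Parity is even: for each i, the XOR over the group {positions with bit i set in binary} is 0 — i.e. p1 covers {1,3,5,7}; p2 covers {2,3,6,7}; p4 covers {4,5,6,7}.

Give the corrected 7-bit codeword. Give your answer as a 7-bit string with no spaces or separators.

s1 (pos 1,3,5,7): 1⊕1⊕1⊕0 = 1
s2 (pos 2,3,6,7): 0⊕1⊕0⊕0 = 1
s4 (pos 4,5,6,7): 1⊕1⊕0⊕0 = 0
Syndrome s4…s1 = 011 → error at position 3.
Flip position 3: 1011100 → 1001100

1001100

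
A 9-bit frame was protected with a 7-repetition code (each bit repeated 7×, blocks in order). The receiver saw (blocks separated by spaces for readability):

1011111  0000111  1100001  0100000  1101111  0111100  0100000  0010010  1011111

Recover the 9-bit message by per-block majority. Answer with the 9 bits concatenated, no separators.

Block 1 (1011111): 6 ones → 1
Block 2 (0000111): 3 ones → 0
Block 3 (1100001): 3 ones → 0
Block 4 (0100000): 1 one → 0
Block 5 (1101111): 6 ones → 1
Block 6 (0111100): 4 ones → 1
Block 7 (0100000): 1 one → 0
Block 8 (0010010): 2 ones → 0
Block 9 (1011111): 6 ones → 1

100011001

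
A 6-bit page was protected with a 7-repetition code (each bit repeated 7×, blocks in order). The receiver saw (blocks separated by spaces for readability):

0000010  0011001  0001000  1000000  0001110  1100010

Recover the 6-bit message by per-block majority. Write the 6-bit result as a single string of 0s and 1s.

Block 1 (0000010): 1 one → 0
Block 2 (0011001): 3 ones → 0
Block 3 (0001000): 1 one → 0
Block 4 (1000000): 1 one → 0
Block 5 (0001110): 3 ones → 0
Block 6 (1100010): 3 ones → 0

000000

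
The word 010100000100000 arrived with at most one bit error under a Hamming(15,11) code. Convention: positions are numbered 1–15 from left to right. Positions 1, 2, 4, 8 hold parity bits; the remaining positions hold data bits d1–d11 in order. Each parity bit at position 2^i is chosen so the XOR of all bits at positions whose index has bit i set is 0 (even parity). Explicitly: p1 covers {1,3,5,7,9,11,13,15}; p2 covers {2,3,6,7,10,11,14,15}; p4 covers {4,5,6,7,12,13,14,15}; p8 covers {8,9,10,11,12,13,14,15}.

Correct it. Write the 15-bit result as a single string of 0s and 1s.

s1 (pos 1,3,5,7,9,11,13,15): 0⊕0⊕0⊕0⊕0⊕0⊕0⊕0 = 0
s2 (pos 2,3,6,7,10,11,14,15): 1⊕0⊕0⊕0⊕1⊕0⊕0⊕0 = 0
s4 (pos 4,5,6,7,12,13,14,15): 1⊕0⊕0⊕0⊕0⊕0⊕0⊕0 = 1
s8 (pos 8,9,10,11,12,13,14,15): 0⊕0⊕1⊕0⊕0⊕0⊕0⊕0 = 1
Syndrome s8…s1 = 1100 → error at position 12.
Flip position 12: 010100000100000 → 010100000101000

010100000101000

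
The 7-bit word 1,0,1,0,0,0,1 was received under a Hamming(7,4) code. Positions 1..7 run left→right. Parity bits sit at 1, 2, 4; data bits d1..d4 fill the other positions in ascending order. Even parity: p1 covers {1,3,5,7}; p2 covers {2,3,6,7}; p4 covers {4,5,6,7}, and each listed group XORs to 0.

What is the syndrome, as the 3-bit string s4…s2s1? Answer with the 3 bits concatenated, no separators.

s1 (pos 1,3,5,7): 1⊕1⊕0⊕1 = 1
s2 (pos 2,3,6,7): 0⊕1⊕0⊕1 = 0
s4 (pos 4,5,6,7): 0⊕0⊕0⊕1 = 1
Syndrome s4…s1 = 101 → error at position 5.

101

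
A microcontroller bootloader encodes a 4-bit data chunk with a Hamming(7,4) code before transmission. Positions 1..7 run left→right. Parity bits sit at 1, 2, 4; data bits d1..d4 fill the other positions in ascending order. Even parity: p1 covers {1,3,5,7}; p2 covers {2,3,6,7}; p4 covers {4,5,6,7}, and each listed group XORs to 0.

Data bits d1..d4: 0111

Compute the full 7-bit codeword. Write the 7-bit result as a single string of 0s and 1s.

Place data at non-parity positions: p1 p2 0 p4 1 1 1
p1 (pos 1,3,5,7): XOR of data positions = 0⊕1⊕1 = 0
p2 (pos 2,3,6,7): XOR of data positions = 0⊕1⊕1 = 0
p4 (pos 4,5,6,7): XOR of data positions = 1⊕1⊕1 = 1
Codeword: 0001111

0001111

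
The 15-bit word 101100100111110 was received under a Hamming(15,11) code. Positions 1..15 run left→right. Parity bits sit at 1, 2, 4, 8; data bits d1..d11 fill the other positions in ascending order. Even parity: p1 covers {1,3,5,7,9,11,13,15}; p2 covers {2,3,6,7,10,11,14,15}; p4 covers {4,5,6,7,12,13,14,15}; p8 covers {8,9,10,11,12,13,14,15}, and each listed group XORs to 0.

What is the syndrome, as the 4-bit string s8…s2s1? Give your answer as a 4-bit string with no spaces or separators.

1111

s1 (pos 1,3,5,7,9,11,13,15): 1⊕1⊕0⊕1⊕0⊕1⊕1⊕0 = 1
s2 (pos 2,3,6,7,10,11,14,15): 0⊕1⊕0⊕1⊕1⊕1⊕1⊕0 = 1
s4 (pos 4,5,6,7,12,13,14,15): 1⊕0⊕0⊕1⊕1⊕1⊕1⊕0 = 1
s8 (pos 8,9,10,11,12,13,14,15): 0⊕0⊕1⊕1⊕1⊕1⊕1⊕0 = 1
Syndrome s8…s1 = 1111 → error at position 15.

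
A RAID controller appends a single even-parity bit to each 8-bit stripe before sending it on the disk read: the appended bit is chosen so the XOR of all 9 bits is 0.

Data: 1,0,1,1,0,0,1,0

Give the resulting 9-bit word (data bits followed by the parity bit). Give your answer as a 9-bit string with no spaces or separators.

101100100

XOR of the 8 data bits: 1⊕0⊕1⊕1⊕0⊕0⊕1⊕0 = 0
Parity bit = 0 (so all 9 bits XOR to 0).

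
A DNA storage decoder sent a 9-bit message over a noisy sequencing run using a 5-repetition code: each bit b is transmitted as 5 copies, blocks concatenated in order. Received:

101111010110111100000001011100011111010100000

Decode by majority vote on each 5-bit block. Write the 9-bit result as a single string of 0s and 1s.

Block 1 (10111): 4 ones → 1
Block 2 (10101): 3 ones → 1
Block 3 (10111): 4 ones → 1
Block 4 (10000): 1 one → 0
Block 5 (00010): 1 one → 0
Block 6 (11100): 3 ones → 1
Block 7 (01111): 4 ones → 1
Block 8 (10101): 3 ones → 1
Block 9 (00000): 0 ones → 0

111001110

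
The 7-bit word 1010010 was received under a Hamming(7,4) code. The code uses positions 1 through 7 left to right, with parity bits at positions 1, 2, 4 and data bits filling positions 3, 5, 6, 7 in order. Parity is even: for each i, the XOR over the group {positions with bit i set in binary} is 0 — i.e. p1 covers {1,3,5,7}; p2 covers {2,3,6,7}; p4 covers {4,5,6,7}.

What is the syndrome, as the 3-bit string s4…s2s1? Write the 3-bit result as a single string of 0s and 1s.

100

s1 (pos 1,3,5,7): 1⊕1⊕0⊕0 = 0
s2 (pos 2,3,6,7): 0⊕1⊕1⊕0 = 0
s4 (pos 4,5,6,7): 0⊕0⊕1⊕0 = 1
Syndrome s4…s1 = 100 → error at position 4.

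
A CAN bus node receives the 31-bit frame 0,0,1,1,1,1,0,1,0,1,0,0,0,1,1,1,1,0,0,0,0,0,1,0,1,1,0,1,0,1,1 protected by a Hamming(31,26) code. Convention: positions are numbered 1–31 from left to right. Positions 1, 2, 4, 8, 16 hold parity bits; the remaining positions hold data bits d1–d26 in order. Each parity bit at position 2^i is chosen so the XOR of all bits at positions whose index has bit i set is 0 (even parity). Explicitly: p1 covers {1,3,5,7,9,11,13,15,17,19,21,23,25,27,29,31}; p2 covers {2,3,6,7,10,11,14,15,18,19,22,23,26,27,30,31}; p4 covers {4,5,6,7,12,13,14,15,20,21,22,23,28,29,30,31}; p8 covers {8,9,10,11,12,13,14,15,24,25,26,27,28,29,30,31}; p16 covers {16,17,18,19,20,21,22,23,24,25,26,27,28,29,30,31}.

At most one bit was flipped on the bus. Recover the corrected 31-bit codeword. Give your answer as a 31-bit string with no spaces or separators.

0011110101000101100000101101011

s1 (pos 1,3,5,7,9,11,13,15,17,19,21,23,25,27,29,31): 0⊕1⊕1⊕0⊕0⊕0⊕0⊕1⊕1⊕0⊕0⊕1⊕1⊕0⊕0⊕1 = 1
s2 (pos 2,3,6,7,10,11,14,15,18,19,22,23,26,27,30,31): 0⊕1⊕1⊕0⊕1⊕0⊕1⊕1⊕0⊕0⊕0⊕1⊕1⊕0⊕1⊕1 = 1
s4 (pos 4,5,6,7,12,13,14,15,20,21,22,23,28,29,30,31): 1⊕1⊕1⊕0⊕0⊕0⊕1⊕1⊕0⊕0⊕0⊕1⊕1⊕0⊕1⊕1 = 1
s8 (pos 8,9,10,11,12,13,14,15,24,25,26,27,28,29,30,31): 1⊕0⊕1⊕0⊕0⊕0⊕1⊕1⊕0⊕1⊕1⊕0⊕1⊕0⊕1⊕1 = 1
s16 (pos 16,17,18,19,20,21,22,23,24,25,26,27,28,29,30,31): 1⊕1⊕0⊕0⊕0⊕0⊕0⊕1⊕0⊕1⊕1⊕0⊕1⊕0⊕1⊕1 = 0
Syndrome s16…s1 = 01111 → error at position 15.
Flip position 15: 0011110101000111100000101101011 → 0011110101000101100000101101011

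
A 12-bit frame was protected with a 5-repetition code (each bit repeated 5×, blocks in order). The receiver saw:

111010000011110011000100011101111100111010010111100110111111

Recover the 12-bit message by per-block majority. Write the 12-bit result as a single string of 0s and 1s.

101001110111

Block 1 (11101): 4 ones → 1
Block 2 (00000): 0 ones → 0
Block 3 (11110): 4 ones → 1
Block 4 (01100): 2 ones → 0
Block 5 (01000): 1 one → 0
Block 6 (11101): 4 ones → 1
Block 7 (11110): 4 ones → 1
Block 8 (01110): 3 ones → 1
Block 9 (10010): 2 ones → 0
Block 10 (11110): 4 ones → 1
Block 11 (01101): 3 ones → 1
Block 12 (11111): 5 ones → 1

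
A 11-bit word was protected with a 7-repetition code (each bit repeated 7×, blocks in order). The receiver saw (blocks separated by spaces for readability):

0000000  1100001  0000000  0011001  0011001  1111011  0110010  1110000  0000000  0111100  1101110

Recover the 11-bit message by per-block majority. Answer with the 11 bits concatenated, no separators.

00000100011

Block 1 (0000000): 0 ones → 0
Block 2 (1100001): 3 ones → 0
Block 3 (0000000): 0 ones → 0
Block 4 (0011001): 3 ones → 0
Block 5 (0011001): 3 ones → 0
Block 6 (1111011): 6 ones → 1
Block 7 (0110010): 3 ones → 0
Block 8 (1110000): 3 ones → 0
Block 9 (0000000): 0 ones → 0
Block 10 (0111100): 4 ones → 1
Block 11 (1101110): 5 ones → 1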